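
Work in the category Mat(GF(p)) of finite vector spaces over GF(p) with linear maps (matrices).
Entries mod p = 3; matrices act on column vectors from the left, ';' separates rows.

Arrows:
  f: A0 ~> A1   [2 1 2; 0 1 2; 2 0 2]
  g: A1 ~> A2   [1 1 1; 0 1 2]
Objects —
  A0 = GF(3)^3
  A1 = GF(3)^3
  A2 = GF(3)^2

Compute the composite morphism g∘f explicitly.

  e0=[1,0,0] f~>[2,0,2] g~>[1,1]
  e1=[0,1,0] f~>[1,1,0] g~>[2,1]
  e2=[0,0,1] f~>[2,2,2] g~>[0,0]
composite: [1 2 0; 1 1 0]

Answer: [1 2 0; 1 1 0]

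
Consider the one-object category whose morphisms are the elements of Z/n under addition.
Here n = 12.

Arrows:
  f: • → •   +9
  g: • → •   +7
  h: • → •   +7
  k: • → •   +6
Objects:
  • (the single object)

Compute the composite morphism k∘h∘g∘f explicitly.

  0 +9≡9 +7≡4 +7≡11 +6≡5  (mod 12)
result: +5

Answer: +5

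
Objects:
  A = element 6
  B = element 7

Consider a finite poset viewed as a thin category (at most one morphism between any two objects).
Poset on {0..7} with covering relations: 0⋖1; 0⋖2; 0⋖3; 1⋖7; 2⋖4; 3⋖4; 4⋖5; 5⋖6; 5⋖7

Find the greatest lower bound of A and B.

{x : x<=A ∧ x<=B} = {0,2,3,4,5}  (A=6, B=7)
  0 <= 5
  2 <= 5
  3 <= 5
  4 <= 5
  5 <= 5
glb = 5

Answer: A∧B = 5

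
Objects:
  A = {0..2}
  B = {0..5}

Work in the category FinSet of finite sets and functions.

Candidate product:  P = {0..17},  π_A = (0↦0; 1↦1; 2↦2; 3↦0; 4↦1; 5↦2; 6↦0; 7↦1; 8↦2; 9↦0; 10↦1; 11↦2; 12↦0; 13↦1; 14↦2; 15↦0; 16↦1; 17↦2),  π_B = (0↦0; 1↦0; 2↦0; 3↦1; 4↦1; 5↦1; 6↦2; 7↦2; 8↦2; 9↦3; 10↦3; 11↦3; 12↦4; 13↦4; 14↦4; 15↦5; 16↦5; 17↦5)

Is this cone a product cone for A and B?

|A|·|B| = 3·6 = 18;  |P| = 18
Check the pairing map k ↦ (π_A(k), π_B(k)):
  0 ↦ (0,0)
  1 ↦ (1,0)
  2 ↦ (2,0)
  3 ↦ (0,1)
  4 ↦ (1,1)
  5 ↦ (2,1)
  6 ↦ (0,2)
  7 ↦ (1,2)
  8 ↦ (2,2)
  9 ↦ (0,3)
  10 ↦ (1,3)
  11 ↦ (2,3)
  12 ↦ (0,4)
  13 ↦ (1,4)
  14 ↦ (2,4)
  15 ↦ (0,5)
  16 ↦ (1,5)
  17 ↦ (2,5)
distinct pairs in image: 18 / 18 needed
  → bijection onto A×B; projections well-typed.

Answer: VALID PRODUCT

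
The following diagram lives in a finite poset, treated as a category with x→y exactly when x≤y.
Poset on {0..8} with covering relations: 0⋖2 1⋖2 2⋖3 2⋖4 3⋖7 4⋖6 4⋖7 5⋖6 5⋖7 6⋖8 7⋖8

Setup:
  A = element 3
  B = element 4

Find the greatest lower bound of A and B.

Lower bounds of A=3 and B=4: {0,1,2}
  0 ≤ 2
  1 ≤ 2
  2 ≤ 2
glb = 2

Answer: A∧B = 2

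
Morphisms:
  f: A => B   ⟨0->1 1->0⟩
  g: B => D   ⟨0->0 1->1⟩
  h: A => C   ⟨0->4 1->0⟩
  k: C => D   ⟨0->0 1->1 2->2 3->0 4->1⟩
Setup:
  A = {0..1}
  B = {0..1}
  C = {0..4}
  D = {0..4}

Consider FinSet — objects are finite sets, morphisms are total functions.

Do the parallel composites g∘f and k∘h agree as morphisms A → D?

Answer: COMMUTES

Derivation:
Path 1 = f;g:
  0 f=>1 g=>1
  1 f=>0 g=>0
  result₁ = ⟨0->1 1->0⟩
Path 2 = h;k:
  0 h=>4 k=>1
  1 h=>0 k=>0
  result₂ = ⟨0->1 1->0⟩
Equal? equal; square commutes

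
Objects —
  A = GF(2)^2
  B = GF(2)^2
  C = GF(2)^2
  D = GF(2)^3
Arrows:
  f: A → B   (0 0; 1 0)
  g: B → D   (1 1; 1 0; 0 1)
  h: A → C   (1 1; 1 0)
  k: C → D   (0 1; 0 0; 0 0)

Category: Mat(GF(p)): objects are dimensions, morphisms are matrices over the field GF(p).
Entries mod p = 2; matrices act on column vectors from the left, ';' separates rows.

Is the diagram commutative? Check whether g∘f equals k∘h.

Answer: DOES NOT COMMUTE

Work:
Along f;g (path 1):
  e0=[1,0] f→[0,1] g→[1,0,1]
  e1=[0,1] f→[0,0] g→[0,0,0]
  result₁ = (1 0; 0 0; 1 0)
Along h;k (path 2):
  e0=[1,0] h→[1,1] k→[1,0,0]
  e1=[0,1] h→[1,0] k→[0,0,0]
  result₂ = (1 0; 0 0; 0 0)
Equal? NO — does not commute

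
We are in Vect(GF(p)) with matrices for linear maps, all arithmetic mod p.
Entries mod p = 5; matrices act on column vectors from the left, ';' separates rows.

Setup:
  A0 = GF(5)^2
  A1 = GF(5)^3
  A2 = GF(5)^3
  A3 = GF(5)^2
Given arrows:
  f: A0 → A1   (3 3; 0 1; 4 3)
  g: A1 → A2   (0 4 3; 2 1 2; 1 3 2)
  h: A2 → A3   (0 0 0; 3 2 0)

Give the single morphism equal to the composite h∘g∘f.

Answer: (0 0; 4 0)

Trace:
  e0=⟨1,0⟩ f→⟨3,0,4⟩ g→⟨2,4,1⟩ h→⟨0,4⟩
  e1=⟨0,1⟩ f→⟨3,1,3⟩ g→⟨3,3,2⟩ h→⟨0,0⟩
⟦path⟧: (0 0; 4 0)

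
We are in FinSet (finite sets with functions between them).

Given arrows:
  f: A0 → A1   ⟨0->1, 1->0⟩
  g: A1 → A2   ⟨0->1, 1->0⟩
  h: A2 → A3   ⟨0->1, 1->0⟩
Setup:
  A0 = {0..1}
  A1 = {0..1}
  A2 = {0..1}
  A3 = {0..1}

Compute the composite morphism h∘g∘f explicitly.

  0 f→1 g→0 h→1
  1 f→0 g→1 h→0
result: ⟨0->1, 1->0⟩

Answer: ⟨0->1, 1->0⟩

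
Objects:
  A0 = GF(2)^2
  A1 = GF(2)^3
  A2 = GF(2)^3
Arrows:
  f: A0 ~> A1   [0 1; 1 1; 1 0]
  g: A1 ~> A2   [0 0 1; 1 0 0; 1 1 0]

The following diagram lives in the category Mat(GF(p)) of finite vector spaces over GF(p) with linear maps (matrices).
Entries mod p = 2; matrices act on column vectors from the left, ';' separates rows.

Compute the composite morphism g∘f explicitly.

Answer: [1 0; 0 1; 1 0]

Work:
  e0=[1,0] f~>[0,1,1] g~>[1,0,1]
  e1=[0,1] f~>[1,1,0] g~>[0,1,0]
⟦path⟧: [1 0; 0 1; 1 0]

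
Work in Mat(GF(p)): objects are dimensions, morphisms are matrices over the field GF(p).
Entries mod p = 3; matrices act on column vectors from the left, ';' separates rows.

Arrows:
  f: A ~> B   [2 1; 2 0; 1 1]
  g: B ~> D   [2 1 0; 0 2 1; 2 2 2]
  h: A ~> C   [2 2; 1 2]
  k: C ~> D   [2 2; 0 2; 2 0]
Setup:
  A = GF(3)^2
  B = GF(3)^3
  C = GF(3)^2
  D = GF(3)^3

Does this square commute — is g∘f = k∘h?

Answer: COMMUTES

Trace:
1) trace f;g:
  e0=⟨1,0⟩ f~>⟨2,2,1⟩ g~>⟨0,2,1⟩
  e1=⟨0,1⟩ f~>⟨1,0,1⟩ g~>⟨2,1,1⟩
  ⟦path⟧₁ = [0 2; 2 1; 1 1]
2) trace h;k:
  e0=⟨1,0⟩ h~>⟨2,1⟩ k~>⟨0,2,1⟩
  e1=⟨0,1⟩ h~>⟨2,2⟩ k~>⟨2,1,1⟩
  ⟦path⟧₂ = [0 2; 2 1; 1 1]
Equal? YES — commutes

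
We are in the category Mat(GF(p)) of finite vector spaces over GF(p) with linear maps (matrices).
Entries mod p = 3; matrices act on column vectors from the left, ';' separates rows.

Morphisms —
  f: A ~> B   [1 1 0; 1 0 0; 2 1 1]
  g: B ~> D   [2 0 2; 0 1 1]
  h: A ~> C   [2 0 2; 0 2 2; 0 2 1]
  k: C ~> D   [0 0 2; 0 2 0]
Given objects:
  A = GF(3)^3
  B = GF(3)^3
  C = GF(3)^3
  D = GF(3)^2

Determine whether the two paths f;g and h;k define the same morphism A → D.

Answer: COMMUTES

Trace:
Along f;g (path 1):
  e0=(1,0,0) f~>(1,1,2) g~>(0,0)
  e1=(0,1,0) f~>(1,0,1) g~>(1,1)
  e2=(0,0,1) f~>(0,0,1) g~>(2,1)
  ⟦path⟧₁ = [0 1 2; 0 1 1]
Along h;k (path 2):
  e0=(1,0,0) h~>(2,0,0) k~>(0,0)
  e1=(0,1,0) h~>(0,2,2) k~>(1,1)
  e2=(0,0,1) h~>(2,2,1) k~>(2,1)
  ⟦path⟧₂ = [0 1 2; 0 1 1]
Equal? YES — commutes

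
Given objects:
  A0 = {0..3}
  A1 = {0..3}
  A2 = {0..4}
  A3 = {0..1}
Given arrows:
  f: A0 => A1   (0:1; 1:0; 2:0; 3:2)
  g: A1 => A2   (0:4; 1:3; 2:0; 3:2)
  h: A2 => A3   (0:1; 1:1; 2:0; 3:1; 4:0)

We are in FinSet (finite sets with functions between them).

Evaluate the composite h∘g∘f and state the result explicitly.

Answer: (0:1; 1:0; 2:0; 3:1)

Derivation:
  0 f=>1 g=>3 h=>1
  1 f=>0 g=>4 h=>0
  2 f=>0 g=>4 h=>0
  3 f=>2 g=>0 h=>1
result: (0:1; 1:0; 2:0; 3:1)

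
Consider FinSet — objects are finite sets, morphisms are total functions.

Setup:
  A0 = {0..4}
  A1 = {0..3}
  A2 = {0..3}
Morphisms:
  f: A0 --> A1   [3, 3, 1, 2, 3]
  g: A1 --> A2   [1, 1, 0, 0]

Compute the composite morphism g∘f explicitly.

Answer: [0, 0, 1, 0, 0]

Derivation:
  0 f-->3 g-->0
  1 f-->3 g-->0
  2 f-->1 g-->1
  3 f-->2 g-->0
  4 f-->3 g-->0
result: [0, 0, 1, 0, 0]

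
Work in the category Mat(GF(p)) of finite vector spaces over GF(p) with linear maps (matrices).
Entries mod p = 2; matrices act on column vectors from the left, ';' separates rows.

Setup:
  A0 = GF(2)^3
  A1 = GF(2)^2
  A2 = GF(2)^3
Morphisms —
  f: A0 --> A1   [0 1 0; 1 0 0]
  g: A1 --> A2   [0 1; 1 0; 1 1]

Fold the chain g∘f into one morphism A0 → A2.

Answer: [1 0 0; 0 1 0; 1 1 0]

Derivation:
  e0=⟨1,0,0⟩ f-->⟨0,1⟩ g-->⟨1,0,1⟩
  e1=⟨0,1,0⟩ f-->⟨1,0⟩ g-->⟨0,1,1⟩
  e2=⟨0,0,1⟩ f-->⟨0,0⟩ g-->⟨0,0,0⟩
result: [1 0 0; 0 1 0; 1 1 0]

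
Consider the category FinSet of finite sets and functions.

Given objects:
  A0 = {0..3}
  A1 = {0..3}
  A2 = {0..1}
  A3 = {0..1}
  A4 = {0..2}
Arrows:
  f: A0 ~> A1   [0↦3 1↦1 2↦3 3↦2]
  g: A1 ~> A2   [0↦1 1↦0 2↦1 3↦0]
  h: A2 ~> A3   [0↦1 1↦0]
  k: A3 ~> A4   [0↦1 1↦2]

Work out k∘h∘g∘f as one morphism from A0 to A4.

  0 f~>3 g~>0 h~>1 k~>2
  1 f~>1 g~>0 h~>1 k~>2
  2 f~>3 g~>0 h~>1 k~>2
  3 f~>2 g~>1 h~>0 k~>1
⟦path⟧: [0↦2 1↦2 2↦2 3↦1]

Answer: [0↦2 1↦2 2↦2 3↦1]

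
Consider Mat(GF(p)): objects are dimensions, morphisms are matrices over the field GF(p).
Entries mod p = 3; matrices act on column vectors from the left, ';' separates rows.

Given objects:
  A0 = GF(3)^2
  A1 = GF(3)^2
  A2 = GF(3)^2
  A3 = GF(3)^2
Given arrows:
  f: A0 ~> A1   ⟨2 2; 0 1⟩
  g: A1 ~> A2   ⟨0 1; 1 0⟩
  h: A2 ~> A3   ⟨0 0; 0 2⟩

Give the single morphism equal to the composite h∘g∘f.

  e0=(1,0) f~>(2,0) g~>(0,2) h~>(0,1)
  e1=(0,1) f~>(2,1) g~>(1,2) h~>(0,1)
result: ⟨0 0; 1 1⟩

Answer: ⟨0 0; 1 1⟩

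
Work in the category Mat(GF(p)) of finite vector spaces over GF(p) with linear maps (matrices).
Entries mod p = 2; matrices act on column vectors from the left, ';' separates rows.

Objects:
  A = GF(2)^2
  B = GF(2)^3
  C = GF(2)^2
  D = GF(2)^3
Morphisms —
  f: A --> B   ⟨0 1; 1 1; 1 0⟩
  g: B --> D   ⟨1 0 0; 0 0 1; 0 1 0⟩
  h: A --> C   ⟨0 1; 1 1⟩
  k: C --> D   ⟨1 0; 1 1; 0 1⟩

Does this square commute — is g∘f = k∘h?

Along f;g (path 1):
  e0=⟨1,0⟩ f-->⟨0,1,1⟩ g-->⟨0,1,1⟩
  e1=⟨0,1⟩ f-->⟨1,1,0⟩ g-->⟨1,0,1⟩
  composite₁ = ⟨0 1; 1 0; 1 1⟩
Along h;k (path 2):
  e0=⟨1,0⟩ h-->⟨0,1⟩ k-->⟨0,1,1⟩
  e1=⟨0,1⟩ h-->⟨1,1⟩ k-->⟨1,0,1⟩
  composite₂ = ⟨0 1; 1 0; 1 1⟩
Equal? equal; square commutes

Answer: COMMUTES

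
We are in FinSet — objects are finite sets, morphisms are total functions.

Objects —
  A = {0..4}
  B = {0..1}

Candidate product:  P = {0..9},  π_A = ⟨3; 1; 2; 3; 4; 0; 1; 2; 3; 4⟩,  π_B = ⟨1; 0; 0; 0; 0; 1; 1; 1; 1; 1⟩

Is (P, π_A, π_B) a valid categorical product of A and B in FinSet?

|A|·|B| = 5·2 = 10;  |P| = 10
Check the pairing map k ↦ (π_A(k), π_B(k)):
  0 : (3,1)
  1 : (1,0)
  2 : (2,0)
  3 : (3,0)
  4 : (4,0)
  5 : (0,1)
  6 : (1,1)
  7 : (2,1)
  8 : (3,1)  ✗ repeats pair of k=0
  9 : (4,1)
distinct pairs in image: 9 / 10 needed
  → (3,1) hit at k=0 and k=8

Answer: NOT A VALID PRODUCT — duplicate pair at indices 8,0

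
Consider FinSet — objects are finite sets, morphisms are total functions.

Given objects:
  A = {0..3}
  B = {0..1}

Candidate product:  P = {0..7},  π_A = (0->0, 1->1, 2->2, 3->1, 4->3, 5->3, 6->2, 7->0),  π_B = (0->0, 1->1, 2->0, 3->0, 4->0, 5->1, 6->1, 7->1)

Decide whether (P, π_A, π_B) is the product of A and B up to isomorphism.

Answer: VALID PRODUCT

Derivation:
|A|·|B| = 4·2 = 8;  |P| = 8
Check the pairing map k ↦ (π_A(k), π_B(k)):
  0 -> (0,0)
  1 -> (1,1)
  2 -> (2,0)
  3 -> (1,0)
  4 -> (3,0)
  5 -> (3,1)
  6 -> (2,1)
  7 -> (0,1)
distinct pairs in image: 8 / 8 needed
  → bijection onto A×B; projections well-typed.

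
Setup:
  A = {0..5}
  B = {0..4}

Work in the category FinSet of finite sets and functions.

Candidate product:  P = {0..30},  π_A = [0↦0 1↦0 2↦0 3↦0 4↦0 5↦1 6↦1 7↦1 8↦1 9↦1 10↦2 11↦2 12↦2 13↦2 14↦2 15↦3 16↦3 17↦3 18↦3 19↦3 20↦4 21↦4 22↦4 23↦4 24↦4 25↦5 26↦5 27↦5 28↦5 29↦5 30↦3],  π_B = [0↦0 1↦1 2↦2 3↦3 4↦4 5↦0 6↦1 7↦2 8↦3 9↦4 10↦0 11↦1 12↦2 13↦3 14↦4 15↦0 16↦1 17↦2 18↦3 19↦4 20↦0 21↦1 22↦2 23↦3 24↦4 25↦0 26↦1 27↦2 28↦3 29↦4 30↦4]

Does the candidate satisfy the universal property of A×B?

Answer: NOT A VALID PRODUCT — |P|=31 ≠ |A|·|B|=30

Trace:
|A|·|B| = 6·5 = 30;  |P| = 31
  → cardinalities differ; no bijection possible.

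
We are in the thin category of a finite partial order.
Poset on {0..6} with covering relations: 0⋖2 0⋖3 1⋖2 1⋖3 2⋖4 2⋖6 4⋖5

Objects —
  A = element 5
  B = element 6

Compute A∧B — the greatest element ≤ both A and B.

Answer: A∧B = 2

Derivation:
Lower bounds of A=5 and B=6: {0,1,2}
  0 ⊑ 2
  1 ⊑ 2
  2 ⊑ 2
glb = 2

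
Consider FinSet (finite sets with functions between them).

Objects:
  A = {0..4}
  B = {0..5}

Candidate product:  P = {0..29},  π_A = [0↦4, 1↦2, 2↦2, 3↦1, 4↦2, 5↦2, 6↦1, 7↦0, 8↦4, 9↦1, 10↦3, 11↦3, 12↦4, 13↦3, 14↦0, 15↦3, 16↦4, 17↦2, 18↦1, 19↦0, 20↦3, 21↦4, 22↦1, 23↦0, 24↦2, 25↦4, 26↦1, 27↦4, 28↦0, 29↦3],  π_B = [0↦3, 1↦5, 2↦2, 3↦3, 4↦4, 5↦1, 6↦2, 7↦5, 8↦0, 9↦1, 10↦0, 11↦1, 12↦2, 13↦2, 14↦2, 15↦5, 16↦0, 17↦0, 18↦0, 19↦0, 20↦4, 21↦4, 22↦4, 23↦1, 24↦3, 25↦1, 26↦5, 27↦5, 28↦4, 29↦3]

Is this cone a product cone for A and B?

|A|·|B| = 5·6 = 30;  |P| = 30
Check the pairing map k ↦ (π_A(k), π_B(k)):
  0 ↦ (4,3)
  1 ↦ (2,5)
  2 ↦ (2,2)
  3 ↦ (1,3)
  4 ↦ (2,4)
  5 ↦ (2,1)
  6 ↦ (1,2)
  7 ↦ (0,5)
  8 ↦ (4,0)
  9 ↦ (1,1)
  10 ↦ (3,0)
  11 ↦ (3,1)
  12 ↦ (4,2)
  13 ↦ (3,2)
  14 ↦ (0,2)
  15 ↦ (3,5)
  16 ↦ (4,0)  ✗ repeats pair of k=8
  17 ↦ (2,0)
  18 ↦ (1,0)
  19 ↦ (0,0)
  20 ↦ (3,4)
  21 ↦ (4,4)
  22 ↦ (1,4)
  23 ↦ (0,1)
  24 ↦ (2,3)
  25 ↦ (4,1)
  26 ↦ (1,5)
  27 ↦ (4,5)
  28 ↦ (0,4)
  29 ↦ (3,3)
distinct pairs in image: 29 / 30 needed
  → (4,0) hit at k=8 and k=16

Answer: NOT A VALID PRODUCT — duplicate pair at indices 8,16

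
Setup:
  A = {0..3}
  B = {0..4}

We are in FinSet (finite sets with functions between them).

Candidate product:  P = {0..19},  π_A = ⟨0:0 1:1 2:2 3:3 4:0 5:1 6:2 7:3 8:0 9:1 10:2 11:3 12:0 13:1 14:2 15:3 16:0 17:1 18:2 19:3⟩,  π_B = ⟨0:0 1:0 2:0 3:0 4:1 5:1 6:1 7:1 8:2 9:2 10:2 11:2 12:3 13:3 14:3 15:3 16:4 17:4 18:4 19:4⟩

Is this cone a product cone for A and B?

Answer: VALID PRODUCT

Trace:
|A|·|B| = 4·5 = 20;  |P| = 20
Check the pairing map k ↦ (π_A(k), π_B(k)):
  0 : (0,0)
  1 : (1,0)
  2 : (2,0)
  3 : (3,0)
  4 : (0,1)
  5 : (1,1)
  6 : (2,1)
  7 : (3,1)
  8 : (0,2)
  9 : (1,2)
  10 : (2,2)
  11 : (3,2)
  12 : (0,3)
  13 : (1,3)
  14 : (2,3)
  15 : (3,3)
  16 : (0,4)
  17 : (1,4)
  18 : (2,4)
  19 : (3,4)
distinct pairs in image: 20 / 20 needed
  → bijection onto A×B; projections well-typed.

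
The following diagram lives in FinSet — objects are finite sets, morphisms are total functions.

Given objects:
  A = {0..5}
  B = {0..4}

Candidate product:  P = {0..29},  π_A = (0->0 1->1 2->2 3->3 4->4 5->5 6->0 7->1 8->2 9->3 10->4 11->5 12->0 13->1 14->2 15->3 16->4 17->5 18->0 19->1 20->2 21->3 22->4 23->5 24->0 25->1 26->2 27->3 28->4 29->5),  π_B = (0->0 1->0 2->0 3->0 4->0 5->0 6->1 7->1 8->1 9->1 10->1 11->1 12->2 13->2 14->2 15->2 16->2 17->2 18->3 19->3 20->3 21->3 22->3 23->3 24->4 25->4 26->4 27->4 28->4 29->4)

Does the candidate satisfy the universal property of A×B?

|A|·|B| = 6·5 = 30;  |P| = 30
Check the pairing map k ↦ (π_A(k), π_B(k)):
  0 -> (0,0)
  1 -> (1,0)
  2 -> (2,0)
  3 -> (3,0)
  4 -> (4,0)
  5 -> (5,0)
  6 -> (0,1)
  7 -> (1,1)
  8 -> (2,1)
  9 -> (3,1)
  10 -> (4,1)
  11 -> (5,1)
  12 -> (0,2)
  13 -> (1,2)
  14 -> (2,2)
  15 -> (3,2)
  16 -> (4,2)
  17 -> (5,2)
  18 -> (0,3)
  19 -> (1,3)
  20 -> (2,3)
  21 -> (3,3)
  22 -> (4,3)
  23 -> (5,3)
  24 -> (0,4)
  25 -> (1,4)
  26 -> (2,4)
  27 -> (3,4)
  28 -> (4,4)
  29 -> (5,4)
distinct pairs in image: 30 / 30 needed
  → bijection onto A×B; projections well-typed.

Answer: VALID PRODUCT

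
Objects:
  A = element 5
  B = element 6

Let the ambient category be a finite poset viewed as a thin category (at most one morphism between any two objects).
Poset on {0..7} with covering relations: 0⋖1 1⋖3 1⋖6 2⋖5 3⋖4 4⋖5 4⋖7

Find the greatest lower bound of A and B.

{x : x<=A ∧ x<=B} = {0,1}  (A=5, B=6)
  0 <= 1
  1 <= 1
glb = 1

Answer: A∧B = 1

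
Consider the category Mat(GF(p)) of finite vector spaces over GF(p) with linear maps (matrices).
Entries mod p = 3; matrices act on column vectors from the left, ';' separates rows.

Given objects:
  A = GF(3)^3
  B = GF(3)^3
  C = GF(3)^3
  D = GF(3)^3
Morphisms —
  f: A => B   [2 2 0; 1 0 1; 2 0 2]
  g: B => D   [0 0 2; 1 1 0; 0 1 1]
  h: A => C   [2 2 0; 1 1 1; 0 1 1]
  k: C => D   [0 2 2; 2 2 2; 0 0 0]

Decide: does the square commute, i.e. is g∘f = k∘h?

Along f;g (path 1):
  e0=[1,0,0] f=>[2,1,2] g=>[1,0,0]
  e1=[0,1,0] f=>[2,0,0] g=>[0,2,0]
  e2=[0,0,1] f=>[0,1,2] g=>[1,1,0]
  composite₁ = [1 0 1; 0 2 1; 0 0 0]
Along h;k (path 2):
  e0=[1,0,0] h=>[2,1,0] k=>[2,0,0]
  e1=[0,1,0] h=>[2,1,1] k=>[1,2,0]
  e2=[0,0,1] h=>[0,1,1] k=>[1,1,0]
  composite₂ = [2 1 1; 0 2 1; 0 0 0]
Equal? distinct morphisms ✗

Answer: DOES NOT COMMUTE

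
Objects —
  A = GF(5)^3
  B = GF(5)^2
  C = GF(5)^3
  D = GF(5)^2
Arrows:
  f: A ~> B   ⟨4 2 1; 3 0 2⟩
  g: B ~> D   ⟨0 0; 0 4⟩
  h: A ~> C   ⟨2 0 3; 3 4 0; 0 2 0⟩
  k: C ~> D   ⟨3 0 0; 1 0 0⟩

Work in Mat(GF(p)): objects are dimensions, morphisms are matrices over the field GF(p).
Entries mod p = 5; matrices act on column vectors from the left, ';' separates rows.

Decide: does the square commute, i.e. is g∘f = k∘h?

1) trace f;g:
  e0=(1,0,0) f~>(4,3) g~>(0,2)
  e1=(0,1,0) f~>(2,0) g~>(0,0)
  e2=(0,0,1) f~>(1,2) g~>(0,3)
  result₁ = ⟨0 0 0; 2 0 3⟩
2) trace h;k:
  e0=(1,0,0) h~>(2,3,0) k~>(1,2)
  e1=(0,1,0) h~>(0,4,2) k~>(0,0)
  e2=(0,0,1) h~>(3,0,0) k~>(4,3)
  result₂ = ⟨1 0 4; 2 0 3⟩
Equal? NO — does not commute

Answer: DOES NOT COMMUTE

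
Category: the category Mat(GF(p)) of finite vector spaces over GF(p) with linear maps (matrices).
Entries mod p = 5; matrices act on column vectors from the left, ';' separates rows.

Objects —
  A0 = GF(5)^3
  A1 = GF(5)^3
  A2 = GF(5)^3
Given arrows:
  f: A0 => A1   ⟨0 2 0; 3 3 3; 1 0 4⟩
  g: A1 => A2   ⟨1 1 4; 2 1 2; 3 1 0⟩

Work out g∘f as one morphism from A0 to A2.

  e0=⟨1,0,0⟩ f=>⟨0,3,1⟩ g=>⟨2,0,3⟩
  e1=⟨0,1,0⟩ f=>⟨2,3,0⟩ g=>⟨0,2,4⟩
  e2=⟨0,0,1⟩ f=>⟨0,3,4⟩ g=>⟨4,1,3⟩
composite: ⟨2 0 4; 0 2 1; 3 4 3⟩

Answer: ⟨2 0 4; 0 2 1; 3 4 3⟩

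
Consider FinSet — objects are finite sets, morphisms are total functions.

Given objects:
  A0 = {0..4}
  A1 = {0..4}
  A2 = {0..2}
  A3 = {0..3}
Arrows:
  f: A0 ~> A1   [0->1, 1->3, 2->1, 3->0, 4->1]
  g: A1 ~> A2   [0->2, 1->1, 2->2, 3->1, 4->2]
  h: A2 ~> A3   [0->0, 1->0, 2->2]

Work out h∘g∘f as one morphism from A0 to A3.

  0 f~>1 g~>1 h~>0
  1 f~>3 g~>1 h~>0
  2 f~>1 g~>1 h~>0
  3 f~>0 g~>2 h~>2
  4 f~>1 g~>1 h~>0
result: [0->0, 1->0, 2->0, 3->2, 4->0]

Answer: [0->0, 1->0, 2->0, 3->2, 4->0]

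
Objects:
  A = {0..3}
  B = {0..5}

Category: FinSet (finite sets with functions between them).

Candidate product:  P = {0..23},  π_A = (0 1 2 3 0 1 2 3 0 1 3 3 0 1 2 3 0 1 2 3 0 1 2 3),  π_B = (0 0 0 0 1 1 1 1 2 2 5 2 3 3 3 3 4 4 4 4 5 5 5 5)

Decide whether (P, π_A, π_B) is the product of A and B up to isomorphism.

Answer: NOT A VALID PRODUCT — duplicate pair at indices 23,10

Work:
|A|·|B| = 4·6 = 24;  |P| = 24
Check the pairing map k ↦ (π_A(k), π_B(k)):
  0 : (0,0)
  1 : (1,0)
  2 : (2,0)
  3 : (3,0)
  4 : (0,1)
  5 : (1,1)
  6 : (2,1)
  7 : (3,1)
  8 : (0,2)
  9 : (1,2)
  10 : (3,5)
  11 : (3,2)
  12 : (0,3)
  13 : (1,3)
  14 : (2,3)
  15 : (3,3)
  16 : (0,4)
  17 : (1,4)
  18 : (2,4)
  19 : (3,4)
  20 : (0,5)
  21 : (1,5)
  22 : (2,5)
  23 : (3,5)  ✗ repeats pair of k=10
distinct pairs in image: 23 / 24 needed
  → (3,5) hit at k=10 and k=23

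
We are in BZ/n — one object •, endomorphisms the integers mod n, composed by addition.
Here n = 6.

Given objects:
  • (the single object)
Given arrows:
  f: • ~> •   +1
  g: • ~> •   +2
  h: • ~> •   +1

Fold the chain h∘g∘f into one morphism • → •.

Answer: +4

Trace:
  0 +1≡1 +2≡3 +1≡4  (mod 6)
⟦path⟧: +4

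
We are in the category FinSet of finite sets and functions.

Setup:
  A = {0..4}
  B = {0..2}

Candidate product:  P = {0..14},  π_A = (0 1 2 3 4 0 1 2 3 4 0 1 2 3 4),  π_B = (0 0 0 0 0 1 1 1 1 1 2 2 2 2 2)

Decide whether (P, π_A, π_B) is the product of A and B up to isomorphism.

|A|·|B| = 5·3 = 15;  |P| = 15
Check the pairing map k ↦ (π_A(k), π_B(k)):
  0 -> (0,0)
  1 -> (1,0)
  2 -> (2,0)
  3 -> (3,0)
  4 -> (4,0)
  5 -> (0,1)
  6 -> (1,1)
  7 -> (2,1)
  8 -> (3,1)
  9 -> (4,1)
  10 -> (0,2)
  11 -> (1,2)
  12 -> (2,2)
  13 -> (3,2)
  14 -> (4,2)
distinct pairs in image: 15 / 15 needed
  → bijection onto A×B; projections well-typed.

Answer: VALID PRODUCT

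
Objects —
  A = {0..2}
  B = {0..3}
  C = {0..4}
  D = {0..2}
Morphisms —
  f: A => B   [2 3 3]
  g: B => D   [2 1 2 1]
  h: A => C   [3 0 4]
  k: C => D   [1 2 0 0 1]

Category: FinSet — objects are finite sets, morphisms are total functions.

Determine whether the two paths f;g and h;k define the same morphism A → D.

1) trace f;g:
  0 f=>2 g=>2
  1 f=>3 g=>1
  2 f=>3 g=>1
  ⟦path⟧₁ = [2 1 1]
2) trace h;k:
  0 h=>3 k=>0
  1 h=>0 k=>1
  2 h=>4 k=>1
  ⟦path⟧₂ = [0 1 1]
Equal? NO — does not commute

Answer: DOES NOT COMMUTE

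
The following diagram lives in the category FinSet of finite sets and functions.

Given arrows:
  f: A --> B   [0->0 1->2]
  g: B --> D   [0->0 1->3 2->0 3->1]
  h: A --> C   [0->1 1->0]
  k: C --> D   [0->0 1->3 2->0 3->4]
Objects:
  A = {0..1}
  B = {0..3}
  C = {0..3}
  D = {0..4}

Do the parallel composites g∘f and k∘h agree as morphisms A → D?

Along f;g (path 1):
  0 f-->0 g-->0
  1 f-->2 g-->0
  composite₁ = [0->0 1->0]
Along h;k (path 2):
  0 h-->1 k-->3
  1 h-->0 k-->0
  composite₂ = [0->3 1->0]
Equal? differ; not commutative

Answer: DOES NOT COMMUTE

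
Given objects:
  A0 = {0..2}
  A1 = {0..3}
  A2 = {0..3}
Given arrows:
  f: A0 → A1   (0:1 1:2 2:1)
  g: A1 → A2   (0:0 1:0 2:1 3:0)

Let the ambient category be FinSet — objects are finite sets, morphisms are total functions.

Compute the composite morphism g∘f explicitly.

  0 f→1 g→0
  1 f→2 g→1
  2 f→1 g→0
composite: (0:0 1:1 2:0)

Answer: (0:0 1:1 2:0)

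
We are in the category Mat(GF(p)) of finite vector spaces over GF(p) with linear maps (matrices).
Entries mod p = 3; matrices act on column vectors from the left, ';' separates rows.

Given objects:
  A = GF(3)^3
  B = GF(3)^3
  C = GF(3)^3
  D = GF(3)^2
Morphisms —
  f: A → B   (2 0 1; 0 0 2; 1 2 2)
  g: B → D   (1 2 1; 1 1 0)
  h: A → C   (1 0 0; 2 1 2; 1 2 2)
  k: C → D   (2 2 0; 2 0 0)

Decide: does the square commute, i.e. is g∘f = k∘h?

Answer: COMMUTES

Work:
Along f;g (path 1):
  e0=[1,0,0] f→[2,0,1] g→[0,2]
  e1=[0,1,0] f→[0,0,2] g→[2,0]
  e2=[0,0,1] f→[1,2,2] g→[1,0]
  ⟦path⟧₁ = (0 2 1; 2 0 0)
Along h;k (path 2):
  e0=[1,0,0] h→[1,2,1] k→[0,2]
  e1=[0,1,0] h→[0,1,2] k→[2,0]
  e2=[0,0,1] h→[0,2,2] k→[1,0]
  ⟦path⟧₂ = (0 2 1; 2 0 0)
Equal? equal; square commutes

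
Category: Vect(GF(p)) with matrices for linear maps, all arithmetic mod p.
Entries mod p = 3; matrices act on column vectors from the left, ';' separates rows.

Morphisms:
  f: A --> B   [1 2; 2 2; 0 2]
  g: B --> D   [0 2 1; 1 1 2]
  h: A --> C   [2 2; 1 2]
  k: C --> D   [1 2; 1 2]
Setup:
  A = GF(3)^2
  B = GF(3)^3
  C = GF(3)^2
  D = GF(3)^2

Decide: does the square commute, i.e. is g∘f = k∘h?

Answer: DOES NOT COMMUTE

Derivation:
1) trace f;g:
  e0=⟨1,0⟩ f-->⟨1,2,0⟩ g-->⟨1,0⟩
  e1=⟨0,1⟩ f-->⟨2,2,2⟩ g-->⟨0,2⟩
  ⟦path⟧₁ = [1 0; 0 2]
2) trace h;k:
  e0=⟨1,0⟩ h-->⟨2,1⟩ k-->⟨1,1⟩
  e1=⟨0,1⟩ h-->⟨2,2⟩ k-->⟨0,0⟩
  ⟦path⟧₂ = [1 0; 1 0]
Equal? differ; not commutative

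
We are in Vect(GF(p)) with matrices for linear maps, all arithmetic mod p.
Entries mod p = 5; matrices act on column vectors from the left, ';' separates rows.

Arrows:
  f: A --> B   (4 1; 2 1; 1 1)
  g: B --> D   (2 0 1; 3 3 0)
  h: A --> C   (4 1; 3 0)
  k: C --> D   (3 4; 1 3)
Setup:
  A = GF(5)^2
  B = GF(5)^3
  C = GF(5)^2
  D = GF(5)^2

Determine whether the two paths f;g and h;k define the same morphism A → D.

Path 1 = f;g:
  e0=(1,0) f-->(4,2,1) g-->(4,3)
  e1=(0,1) f-->(1,1,1) g-->(3,1)
  ⟦path⟧₁ = (4 3; 3 1)
Path 2 = h;k:
  e0=(1,0) h-->(4,3) k-->(4,3)
  e1=(0,1) h-->(1,0) k-->(3,1)
  ⟦path⟧₂ = (4 3; 3 1)
Equal? YES — commutes

Answer: COMMUTES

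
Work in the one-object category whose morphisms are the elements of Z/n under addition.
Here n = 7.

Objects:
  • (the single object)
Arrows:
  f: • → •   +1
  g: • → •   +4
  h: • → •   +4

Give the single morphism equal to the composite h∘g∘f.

Answer: +2

Derivation:
  0 +1≡1 +4≡5 +4≡2  (mod 7)
composite: +2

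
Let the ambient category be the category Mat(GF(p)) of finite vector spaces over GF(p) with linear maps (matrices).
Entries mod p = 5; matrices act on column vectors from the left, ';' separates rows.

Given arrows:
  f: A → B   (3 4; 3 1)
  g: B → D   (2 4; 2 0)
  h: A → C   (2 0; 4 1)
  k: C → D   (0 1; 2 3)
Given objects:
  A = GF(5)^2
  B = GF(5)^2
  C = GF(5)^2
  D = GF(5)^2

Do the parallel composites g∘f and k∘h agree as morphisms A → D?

Along f;g (path 1):
  e0=[1,0] f→[3,3] g→[3,1]
  e1=[0,1] f→[4,1] g→[2,3]
  composite₁ = (3 2; 1 3)
Along h;k (path 2):
  e0=[1,0] h→[2,4] k→[4,1]
  e1=[0,1] h→[0,1] k→[1,3]
  composite₂ = (4 1; 1 3)
Equal? differ; not commutative

Answer: DOES NOT COMMUTE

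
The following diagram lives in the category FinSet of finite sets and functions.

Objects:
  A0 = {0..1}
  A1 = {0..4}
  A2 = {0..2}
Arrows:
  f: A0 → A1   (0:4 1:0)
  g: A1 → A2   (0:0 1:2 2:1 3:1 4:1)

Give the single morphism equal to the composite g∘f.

Answer: (0:1 1:0)

Work:
  0 f→4 g→1
  1 f→0 g→0
result: (0:1 1:0)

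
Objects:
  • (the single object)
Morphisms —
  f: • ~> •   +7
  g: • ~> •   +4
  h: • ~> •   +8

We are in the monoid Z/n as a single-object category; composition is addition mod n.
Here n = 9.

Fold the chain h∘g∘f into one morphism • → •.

Answer: +1

Trace:
  0 +7≡7 +4≡2 +8≡1  (mod 9)
⟦path⟧: +1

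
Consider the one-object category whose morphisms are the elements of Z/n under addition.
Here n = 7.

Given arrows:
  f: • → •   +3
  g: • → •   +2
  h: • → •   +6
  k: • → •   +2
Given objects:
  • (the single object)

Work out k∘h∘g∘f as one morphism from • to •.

Answer: +6

Trace:
  0 +3≡3 +2≡5 +6≡4 +2≡6  (mod 7)
⟦path⟧: +6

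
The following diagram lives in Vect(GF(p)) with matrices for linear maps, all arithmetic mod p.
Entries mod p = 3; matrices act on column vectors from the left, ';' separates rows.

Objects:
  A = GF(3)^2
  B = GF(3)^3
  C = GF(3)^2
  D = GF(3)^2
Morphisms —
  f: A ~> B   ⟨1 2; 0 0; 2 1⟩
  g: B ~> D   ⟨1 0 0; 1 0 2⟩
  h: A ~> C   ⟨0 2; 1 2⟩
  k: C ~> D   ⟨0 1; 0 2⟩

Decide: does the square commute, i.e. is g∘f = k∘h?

Answer: COMMUTES

Work:
1) trace f;g:
  e0=[1,0] f~>[1,0,2] g~>[1,2]
  e1=[0,1] f~>[2,0,1] g~>[2,1]
  composite₁ = ⟨1 2; 2 1⟩
2) trace h;k:
  e0=[1,0] h~>[0,1] k~>[1,2]
  e1=[0,1] h~>[2,2] k~>[2,1]
  composite₂ = ⟨1 2; 2 1⟩
Equal? same morphism ✓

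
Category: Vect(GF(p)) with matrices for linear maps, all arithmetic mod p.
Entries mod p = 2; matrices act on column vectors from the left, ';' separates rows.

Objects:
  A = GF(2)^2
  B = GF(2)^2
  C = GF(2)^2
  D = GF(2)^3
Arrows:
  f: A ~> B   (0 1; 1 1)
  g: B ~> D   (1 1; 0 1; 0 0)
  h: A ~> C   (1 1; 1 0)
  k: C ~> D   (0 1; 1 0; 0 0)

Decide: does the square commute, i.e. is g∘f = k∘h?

Answer: COMMUTES

Work:
1) trace f;g:
  e0=⟨1,0⟩ f~>⟨0,1⟩ g~>⟨1,1,0⟩
  e1=⟨0,1⟩ f~>⟨1,1⟩ g~>⟨0,1,0⟩
  composite₁ = (1 0; 1 1; 0 0)
2) trace h;k:
  e0=⟨1,0⟩ h~>⟨1,1⟩ k~>⟨1,1,0⟩
  e1=⟨0,1⟩ h~>⟨1,0⟩ k~>⟨0,1,0⟩
  composite₂ = (1 0; 1 1; 0 0)
Equal? YES — commutes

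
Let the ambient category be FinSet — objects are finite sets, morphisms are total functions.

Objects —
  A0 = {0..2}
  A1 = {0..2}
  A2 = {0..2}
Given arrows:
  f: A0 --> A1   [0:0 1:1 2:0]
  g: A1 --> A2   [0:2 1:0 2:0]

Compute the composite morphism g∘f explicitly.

Answer: [0:2 1:0 2:2]

Work:
  0 f-->0 g-->2
  1 f-->1 g-->0
  2 f-->0 g-->2
composite: [0:2 1:0 2:2]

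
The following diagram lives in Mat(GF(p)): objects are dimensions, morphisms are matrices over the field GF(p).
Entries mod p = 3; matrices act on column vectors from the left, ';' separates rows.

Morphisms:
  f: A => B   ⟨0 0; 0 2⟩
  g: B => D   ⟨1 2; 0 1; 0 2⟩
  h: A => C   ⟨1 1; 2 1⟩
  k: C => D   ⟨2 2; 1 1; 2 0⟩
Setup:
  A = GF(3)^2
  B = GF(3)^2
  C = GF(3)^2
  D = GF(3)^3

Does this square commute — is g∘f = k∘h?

Answer: DOES NOT COMMUTE

Work:
Along f;g (path 1):
  e0=⟨1,0⟩ f=>⟨0,0⟩ g=>⟨0,0,0⟩
  e1=⟨0,1⟩ f=>⟨0,2⟩ g=>⟨1,2,1⟩
  ⟦path⟧₁ = ⟨0 1; 0 2; 0 1⟩
Along h;k (path 2):
  e0=⟨1,0⟩ h=>⟨1,2⟩ k=>⟨0,0,2⟩
  e1=⟨0,1⟩ h=>⟨1,1⟩ k=>⟨1,2,2⟩
  ⟦path⟧₂ = ⟨0 1; 0 2; 2 2⟩
Equal? distinct morphisms ✗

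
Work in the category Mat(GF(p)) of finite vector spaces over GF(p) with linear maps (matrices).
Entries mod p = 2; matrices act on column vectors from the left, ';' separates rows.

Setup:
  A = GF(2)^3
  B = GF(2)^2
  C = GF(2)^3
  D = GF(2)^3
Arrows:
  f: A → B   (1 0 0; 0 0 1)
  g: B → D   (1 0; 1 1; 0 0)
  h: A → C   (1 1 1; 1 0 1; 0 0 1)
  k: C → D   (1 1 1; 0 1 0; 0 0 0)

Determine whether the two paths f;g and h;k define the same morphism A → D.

Answer: DOES NOT COMMUTE

Trace:
Along f;g (path 1):
  e0=[1,0,0] f→[1,0] g→[1,1,0]
  e1=[0,1,0] f→[0,0] g→[0,0,0]
  e2=[0,0,1] f→[0,1] g→[0,1,0]
  ⟦path⟧₁ = (1 0 0; 1 0 1; 0 0 0)
Along h;k (path 2):
  e0=[1,0,0] h→[1,1,0] k→[0,1,0]
  e1=[0,1,0] h→[1,0,0] k→[1,0,0]
  e2=[0,0,1] h→[1,1,1] k→[1,1,0]
  ⟦path⟧₂ = (0 1 1; 1 0 1; 0 0 0)
Equal? differ; not commutative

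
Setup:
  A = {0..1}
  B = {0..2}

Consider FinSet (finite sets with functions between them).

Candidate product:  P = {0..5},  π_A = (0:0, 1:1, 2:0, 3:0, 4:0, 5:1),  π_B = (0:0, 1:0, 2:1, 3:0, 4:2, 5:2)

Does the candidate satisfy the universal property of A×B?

|A|·|B| = 2·3 = 6;  |P| = 6
Check the pairing map k ↦ (π_A(k), π_B(k)):
  0 : (0,0)
  1 : (1,0)
  2 : (0,1)
  3 : (0,0)  ✗ repeats pair of k=0
  4 : (0,2)
  5 : (1,2)
distinct pairs in image: 5 / 6 needed
  → (0,0) hit at k=0 and k=3

Answer: NOT A VALID PRODUCT — duplicate pair at indices 0,3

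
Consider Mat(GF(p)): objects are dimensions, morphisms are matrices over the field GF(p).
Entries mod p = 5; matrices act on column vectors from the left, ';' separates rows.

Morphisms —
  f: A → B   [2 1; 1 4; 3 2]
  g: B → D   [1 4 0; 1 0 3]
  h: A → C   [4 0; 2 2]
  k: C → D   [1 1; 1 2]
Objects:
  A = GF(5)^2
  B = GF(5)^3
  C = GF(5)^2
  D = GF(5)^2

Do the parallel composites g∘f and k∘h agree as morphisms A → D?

Answer: DOES NOT COMMUTE

Trace:
1) trace f;g:
  e0=(1,0) f→(2,1,3) g→(1,1)
  e1=(0,1) f→(1,4,2) g→(2,2)
  result₁ = [1 2; 1 2]
2) trace h;k:
  e0=(1,0) h→(4,2) k→(1,3)
  e1=(0,1) h→(0,2) k→(2,4)
  result₂ = [1 2; 3 4]
Equal? NO — does not commute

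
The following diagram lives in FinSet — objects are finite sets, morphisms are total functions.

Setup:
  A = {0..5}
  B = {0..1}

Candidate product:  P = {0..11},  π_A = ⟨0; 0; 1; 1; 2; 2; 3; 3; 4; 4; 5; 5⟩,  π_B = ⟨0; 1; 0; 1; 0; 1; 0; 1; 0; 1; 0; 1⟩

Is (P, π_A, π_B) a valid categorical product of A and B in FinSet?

|A|·|B| = 6·2 = 12;  |P| = 12
Check the pairing map k ↦ (π_A(k), π_B(k)):
  0 ↦ (0,0)
  1 ↦ (0,1)
  2 ↦ (1,0)
  3 ↦ (1,1)
  4 ↦ (2,0)
  5 ↦ (2,1)
  6 ↦ (3,0)
  7 ↦ (3,1)
  8 ↦ (4,0)
  9 ↦ (4,1)
  10 ↦ (5,0)
  11 ↦ (5,1)
distinct pairs in image: 12 / 12 needed
  → bijection onto A×B; projections well-typed.

Answer: VALID PRODUCT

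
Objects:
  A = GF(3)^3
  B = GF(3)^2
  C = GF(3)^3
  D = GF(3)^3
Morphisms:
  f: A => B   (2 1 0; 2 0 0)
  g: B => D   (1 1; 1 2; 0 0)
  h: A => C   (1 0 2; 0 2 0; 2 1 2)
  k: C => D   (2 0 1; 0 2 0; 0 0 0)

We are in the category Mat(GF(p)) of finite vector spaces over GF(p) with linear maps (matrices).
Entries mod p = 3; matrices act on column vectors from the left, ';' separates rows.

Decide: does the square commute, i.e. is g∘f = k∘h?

Answer: COMMUTES

Trace:
1) trace f;g:
  e0=[1,0,0] f=>[2,2] g=>[1,0,0]
  e1=[0,1,0] f=>[1,0] g=>[1,1,0]
  e2=[0,0,1] f=>[0,0] g=>[0,0,0]
  ⟦path⟧₁ = (1 1 0; 0 1 0; 0 0 0)
2) trace h;k:
  e0=[1,0,0] h=>[1,0,2] k=>[1,0,0]
  e1=[0,1,0] h=>[0,2,1] k=>[1,1,0]
  e2=[0,0,1] h=>[2,0,2] k=>[0,0,0]
  ⟦path⟧₂ = (1 1 0; 0 1 0; 0 0 0)
Equal? YES — commutes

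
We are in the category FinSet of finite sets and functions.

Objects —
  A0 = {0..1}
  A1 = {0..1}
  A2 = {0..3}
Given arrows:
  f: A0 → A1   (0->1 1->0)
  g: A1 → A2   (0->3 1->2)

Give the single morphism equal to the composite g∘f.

  0 f→1 g→2
  1 f→0 g→3
⟦path⟧: (0->2 1->3)

Answer: (0->2 1->3)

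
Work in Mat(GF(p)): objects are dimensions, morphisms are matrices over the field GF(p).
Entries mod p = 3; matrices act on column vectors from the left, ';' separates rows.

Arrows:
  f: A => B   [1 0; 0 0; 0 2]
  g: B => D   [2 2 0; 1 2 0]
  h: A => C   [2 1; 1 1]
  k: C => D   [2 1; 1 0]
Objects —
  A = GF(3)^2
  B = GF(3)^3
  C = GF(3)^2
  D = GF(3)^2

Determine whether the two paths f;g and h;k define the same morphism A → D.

Along f;g (path 1):
  e0=(1,0) f=>(1,0,0) g=>(2,1)
  e1=(0,1) f=>(0,0,2) g=>(0,0)
  ⟦path⟧₁ = [2 0; 1 0]
Along h;k (path 2):
  e0=(1,0) h=>(2,1) k=>(2,2)
  e1=(0,1) h=>(1,1) k=>(0,1)
  ⟦path⟧₂ = [2 0; 2 1]
Equal? NO — does not commute

Answer: DOES NOT COMMUTE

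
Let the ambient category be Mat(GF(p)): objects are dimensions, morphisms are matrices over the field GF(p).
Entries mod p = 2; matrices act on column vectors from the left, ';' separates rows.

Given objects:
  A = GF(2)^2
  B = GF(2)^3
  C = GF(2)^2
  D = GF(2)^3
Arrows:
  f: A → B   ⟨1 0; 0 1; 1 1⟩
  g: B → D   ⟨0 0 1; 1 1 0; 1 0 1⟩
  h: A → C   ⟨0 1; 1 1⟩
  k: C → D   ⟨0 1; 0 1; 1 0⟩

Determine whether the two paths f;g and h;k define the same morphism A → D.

Answer: COMMUTES

Trace:
1) trace f;g:
  e0=⟨1,0⟩ f→⟨1,0,1⟩ g→⟨1,1,0⟩
  e1=⟨0,1⟩ f→⟨0,1,1⟩ g→⟨1,1,1⟩
  ⟦path⟧₁ = ⟨1 1; 1 1; 0 1⟩
2) trace h;k:
  e0=⟨1,0⟩ h→⟨0,1⟩ k→⟨1,1,0⟩
  e1=⟨0,1⟩ h→⟨1,1⟩ k→⟨1,1,1⟩
  ⟦path⟧₂ = ⟨1 1; 1 1; 0 1⟩
Equal? equal; square commutes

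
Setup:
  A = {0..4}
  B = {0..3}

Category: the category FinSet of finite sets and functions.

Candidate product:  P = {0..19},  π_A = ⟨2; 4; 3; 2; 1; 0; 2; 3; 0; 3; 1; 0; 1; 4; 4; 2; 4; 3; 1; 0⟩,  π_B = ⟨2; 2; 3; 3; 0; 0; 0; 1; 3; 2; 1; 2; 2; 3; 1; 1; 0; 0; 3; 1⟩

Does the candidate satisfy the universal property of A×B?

Answer: VALID PRODUCT

Derivation:
|A|·|B| = 5·4 = 20;  |P| = 20
Check the pairing map k ↦ (π_A(k), π_B(k)):
  0 -> (2,2)
  1 -> (4,2)
  2 -> (3,3)
  3 -> (2,3)
  4 -> (1,0)
  5 -> (0,0)
  6 -> (2,0)
  7 -> (3,1)
  8 -> (0,3)
  9 -> (3,2)
  10 -> (1,1)
  11 -> (0,2)
  12 -> (1,2)
  13 -> (4,3)
  14 -> (4,1)
  15 -> (2,1)
  16 -> (4,0)
  17 -> (3,0)
  18 -> (1,3)
  19 -> (0,1)
distinct pairs in image: 20 / 20 needed
  → bijection onto A×B; projections well-typed.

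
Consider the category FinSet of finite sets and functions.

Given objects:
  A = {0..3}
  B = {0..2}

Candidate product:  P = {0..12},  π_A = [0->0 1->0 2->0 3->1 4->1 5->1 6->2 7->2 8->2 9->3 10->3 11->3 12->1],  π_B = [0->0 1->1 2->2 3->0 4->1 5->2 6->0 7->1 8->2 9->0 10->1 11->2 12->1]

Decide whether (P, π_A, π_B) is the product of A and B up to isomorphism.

Answer: NOT A VALID PRODUCT — |P|=13 ≠ |A|·|B|=12

Work:
|A|·|B| = 4·3 = 12;  |P| = 13
  → cardinalities differ; no bijection possible.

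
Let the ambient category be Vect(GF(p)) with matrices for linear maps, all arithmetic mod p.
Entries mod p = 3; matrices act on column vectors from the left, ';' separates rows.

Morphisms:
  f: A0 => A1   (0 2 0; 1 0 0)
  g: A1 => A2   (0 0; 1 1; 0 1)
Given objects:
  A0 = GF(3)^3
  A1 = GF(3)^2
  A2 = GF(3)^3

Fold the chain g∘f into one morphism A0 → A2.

Answer: (0 0 0; 1 2 0; 1 0 0)

Work:
  e0=[1,0,0] f=>[0,1] g=>[0,1,1]
  e1=[0,1,0] f=>[2,0] g=>[0,2,0]
  e2=[0,0,1] f=>[0,0] g=>[0,0,0]
composite: (0 0 0; 1 2 0; 1 0 0)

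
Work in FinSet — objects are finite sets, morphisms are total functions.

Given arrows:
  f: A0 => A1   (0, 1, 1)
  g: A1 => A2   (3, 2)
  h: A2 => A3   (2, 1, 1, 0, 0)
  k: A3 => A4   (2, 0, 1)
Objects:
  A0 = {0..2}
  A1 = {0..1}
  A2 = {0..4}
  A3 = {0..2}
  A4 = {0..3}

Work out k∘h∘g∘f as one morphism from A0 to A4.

Answer: (2, 0, 0)

Trace:
  0 f=>0 g=>3 h=>0 k=>2
  1 f=>1 g=>2 h=>1 k=>0
  2 f=>1 g=>2 h=>1 k=>0
composite: (2, 0, 0)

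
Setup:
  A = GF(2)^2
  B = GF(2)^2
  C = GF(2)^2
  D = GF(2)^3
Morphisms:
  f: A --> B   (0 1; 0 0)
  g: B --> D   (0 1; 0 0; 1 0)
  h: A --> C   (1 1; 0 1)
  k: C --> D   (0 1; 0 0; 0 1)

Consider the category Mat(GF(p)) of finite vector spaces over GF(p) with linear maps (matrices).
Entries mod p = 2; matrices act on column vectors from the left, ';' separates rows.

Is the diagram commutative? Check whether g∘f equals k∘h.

Along f;g (path 1):
  e0=[1,0] f-->[0,0] g-->[0,0,0]
  e1=[0,1] f-->[1,0] g-->[0,0,1]
  result₁ = (0 0; 0 0; 0 1)
Along h;k (path 2):
  e0=[1,0] h-->[1,0] k-->[0,0,0]
  e1=[0,1] h-->[1,1] k-->[1,0,1]
  result₂ = (0 1; 0 0; 0 1)
Equal? NO — does not commute

Answer: DOES NOT COMMUTE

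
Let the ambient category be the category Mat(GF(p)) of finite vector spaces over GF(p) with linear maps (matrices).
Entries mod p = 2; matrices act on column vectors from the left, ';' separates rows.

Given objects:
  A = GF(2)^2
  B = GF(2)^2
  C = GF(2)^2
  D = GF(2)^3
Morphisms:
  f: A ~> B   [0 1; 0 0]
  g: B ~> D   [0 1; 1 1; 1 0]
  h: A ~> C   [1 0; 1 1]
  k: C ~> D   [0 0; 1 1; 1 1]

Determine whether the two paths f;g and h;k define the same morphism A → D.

Answer: COMMUTES

Work:
Path 1 = f;g:
  e0=⟨1,0⟩ f~>⟨0,0⟩ g~>⟨0,0,0⟩
  e1=⟨0,1⟩ f~>⟨1,0⟩ g~>⟨0,1,1⟩
  result₁ = [0 0; 0 1; 0 1]
Path 2 = h;k:
  e0=⟨1,0⟩ h~>⟨1,1⟩ k~>⟨0,0,0⟩
  e1=⟨0,1⟩ h~>⟨0,1⟩ k~>⟨0,1,1⟩
  result₂ = [0 0; 0 1; 0 1]
Equal? equal; square commutes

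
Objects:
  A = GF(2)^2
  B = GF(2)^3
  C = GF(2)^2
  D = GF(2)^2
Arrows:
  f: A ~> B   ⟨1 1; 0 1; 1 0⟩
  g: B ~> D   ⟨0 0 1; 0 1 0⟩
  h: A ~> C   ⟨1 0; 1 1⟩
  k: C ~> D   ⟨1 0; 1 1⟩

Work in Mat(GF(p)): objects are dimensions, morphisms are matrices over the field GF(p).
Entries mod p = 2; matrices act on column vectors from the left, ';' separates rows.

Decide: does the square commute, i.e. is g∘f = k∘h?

Answer: COMMUTES

Work:
1) trace f;g:
  e0=(1,0) f~>(1,0,1) g~>(1,0)
  e1=(0,1) f~>(1,1,0) g~>(0,1)
  ⟦path⟧₁ = ⟨1 0; 0 1⟩
2) trace h;k:
  e0=(1,0) h~>(1,1) k~>(1,0)
  e1=(0,1) h~>(0,1) k~>(0,1)
  ⟦path⟧₂ = ⟨1 0; 0 1⟩
Equal? YES — commutes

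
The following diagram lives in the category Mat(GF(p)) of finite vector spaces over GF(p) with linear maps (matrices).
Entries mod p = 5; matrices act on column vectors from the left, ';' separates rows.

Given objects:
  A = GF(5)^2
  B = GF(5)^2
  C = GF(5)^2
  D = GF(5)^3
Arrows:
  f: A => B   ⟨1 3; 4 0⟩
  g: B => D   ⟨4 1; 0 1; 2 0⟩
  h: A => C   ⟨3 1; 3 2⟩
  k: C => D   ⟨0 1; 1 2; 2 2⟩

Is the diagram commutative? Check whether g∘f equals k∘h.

Answer: COMMUTES

Trace:
Along f;g (path 1):
  e0=[1,0] f=>[1,4] g=>[3,4,2]
  e1=[0,1] f=>[3,0] g=>[2,0,1]
  result₁ = ⟨3 2; 4 0; 2 1⟩
Along h;k (path 2):
  e0=[1,0] h=>[3,3] k=>[3,4,2]
  e1=[0,1] h=>[1,2] k=>[2,0,1]
  result₂ = ⟨3 2; 4 0; 2 1⟩
Equal? YES — commutes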